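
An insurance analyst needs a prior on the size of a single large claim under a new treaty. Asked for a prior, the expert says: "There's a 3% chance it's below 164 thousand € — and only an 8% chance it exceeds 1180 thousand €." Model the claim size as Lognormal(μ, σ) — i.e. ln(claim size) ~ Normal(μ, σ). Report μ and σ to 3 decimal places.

If T ~ Lognormal(μ,σ) then ln T ~ Normal(μ,σ), so the p-quantile of ln T is μ + z_p·σ.
ln(164) = 5.1 and ln(1180) = 7.073; z_{0.03} = -1.881, z_{0.92} = 1.405.
σ = (7.073 − 5.1)/(1.405 − (-1.881)) = 0.601.
μ = 5.1 − (-1.881)·0.601 = 6.229.

μ ≈ 6.229, σ ≈ 0.601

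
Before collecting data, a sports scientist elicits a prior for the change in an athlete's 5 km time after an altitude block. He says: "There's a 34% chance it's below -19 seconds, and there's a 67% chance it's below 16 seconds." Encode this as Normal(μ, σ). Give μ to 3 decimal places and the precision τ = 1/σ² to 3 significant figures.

The p-quantile of Normal(μ,σ) is μ + z_p·σ, with z_{0.34} = -0.4125 and z_{0.67} = 0.4399.
Eliminate σ: μ = (z₂·x₁ − z₁·x₂)/(z₂ − z₁) = (0.4399·-19 − (-0.4125)·16)/0.8524 = -2.064.
Then σ = (x₂ − x₁)/(z₂ − z₁) = (16 − -19)/0.8524 = 41.062.
Precision τ = 1/σ² = 1/41.06² = 0.000593.

μ = -2.064, τ = 0.000593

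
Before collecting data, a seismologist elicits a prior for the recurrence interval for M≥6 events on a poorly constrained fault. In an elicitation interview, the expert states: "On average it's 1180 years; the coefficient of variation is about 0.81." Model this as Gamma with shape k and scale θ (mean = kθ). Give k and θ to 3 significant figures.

For Gamma(k, scale θ): mean = kθ, variance = kθ², so CV = 1/√k.
CV = 0.81, hence k = 1/CV² = 1.52.
Then θ = mean/k = 1180/1.52 = 774.

k ≈ 1.52, θ ≈ 774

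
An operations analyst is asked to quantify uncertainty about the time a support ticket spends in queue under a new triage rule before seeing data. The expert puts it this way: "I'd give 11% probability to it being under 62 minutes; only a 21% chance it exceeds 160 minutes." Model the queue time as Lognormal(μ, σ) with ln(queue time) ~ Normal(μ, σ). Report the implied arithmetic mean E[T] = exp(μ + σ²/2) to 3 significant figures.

If T ~ Lognormal(μ,σ) then ln T ~ Normal(μ,σ), so the p-quantile of ln T is μ + z_p·σ.
ln(62) = 4.127 and ln(160) = 5.075; z_{0.11} = -1.227, z_{0.79} = 0.8064.
σ = (5.075 − 4.127)/(0.8064 − (-1.227)) = 0.466.
μ = 4.127 − (-1.227)·0.466 = 4.699.
E[T] = exp(μ + σ²/2) = exp(4.699 + 0.1087) = 122 minutes.

E[T] ≈ 122 minutes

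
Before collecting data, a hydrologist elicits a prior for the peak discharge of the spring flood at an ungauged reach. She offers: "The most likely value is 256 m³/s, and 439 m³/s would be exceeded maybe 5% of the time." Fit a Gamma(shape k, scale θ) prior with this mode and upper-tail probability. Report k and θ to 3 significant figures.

Gamma(k,θ) with k>1 has mode (k−1)θ, so θ = 256/(k−1).
Need P(X < 439) = 0.95 with θ tied to k this way. Start at k = 2, θ = 256: P(X<439) ≈ 0.511.
Too low — raise k to concentrate. Iterating converges to k ≈ 10.6.
Then θ = 256/(10.6−1) ≈ 26.7.

k ≈ 10.6, θ ≈ 26.7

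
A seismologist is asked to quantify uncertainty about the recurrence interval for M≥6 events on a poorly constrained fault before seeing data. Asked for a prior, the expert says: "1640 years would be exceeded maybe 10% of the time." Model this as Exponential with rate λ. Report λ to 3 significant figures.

λ ≈ 0.0014

P(T > 1640.0) = e^(−λ·1640.0) = 0.1, so λ = −ln(0.1)/1640.0 = 0.0014.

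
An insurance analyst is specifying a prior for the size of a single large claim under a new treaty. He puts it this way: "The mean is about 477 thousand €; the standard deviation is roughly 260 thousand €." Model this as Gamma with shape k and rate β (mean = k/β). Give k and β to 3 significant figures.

k ≈ 3.37, β ≈ 0.00706

For Gamma(k, rate β): mean = k/β, variance = k/β², so CV = 1/√k.
CV = SD/mean = 260/477 = 0.5451, hence k = 1/CV² = 3.37.
Then β = k/mean = 3.37/477 = 0.00706.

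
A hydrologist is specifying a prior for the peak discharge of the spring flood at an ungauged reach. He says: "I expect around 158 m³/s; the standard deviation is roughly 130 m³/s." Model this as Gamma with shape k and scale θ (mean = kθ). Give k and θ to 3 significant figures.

For Gamma(k, scale θ): mean = kθ, variance = kθ², so CV = 1/√k.
CV = SD/mean = 130/158 = 0.8228, hence k = 1/CV² = 1.48.
Then θ = mean/k = 158/1.48 = 107.

k ≈ 1.48, θ ≈ 107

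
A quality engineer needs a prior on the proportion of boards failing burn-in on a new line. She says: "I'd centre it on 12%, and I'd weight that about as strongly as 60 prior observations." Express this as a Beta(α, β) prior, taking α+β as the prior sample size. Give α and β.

Under the effective-sample-size interpretation, Beta(α, β) has prior mean α/(α+β) and prior sample size α+β.
So α+β = 60 and α/(α+β) = 0.12, giving α = 0.12·60 = 7.2 and β = 60 − 7.2 = 52.8.

α = 7.2, β = 52.8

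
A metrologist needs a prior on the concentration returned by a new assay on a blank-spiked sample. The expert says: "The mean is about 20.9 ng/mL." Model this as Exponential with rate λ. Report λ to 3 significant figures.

Exponential mean = 1/λ, so λ = 1/20.9 = 0.0478.

λ ≈ 0.0478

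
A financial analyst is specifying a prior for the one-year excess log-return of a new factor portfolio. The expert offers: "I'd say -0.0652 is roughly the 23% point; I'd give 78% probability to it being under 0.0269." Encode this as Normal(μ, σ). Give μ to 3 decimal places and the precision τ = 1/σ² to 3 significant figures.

μ = -0.020, τ = 269

The p-quantile of Normal(μ,σ) is μ + z_p·σ, with z_{0.23} = -0.7388 and z_{0.78} = 0.7722.
Eliminate σ: μ = (z₂·x₁ − z₁·x₂)/(z₂ − z₁) = (0.7722·-0.0652 − (-0.7388)·0.0269)/1.511 = -0.020.
Then σ = (x₂ − x₁)/(z₂ − z₁) = (0.0269 − -0.0652)/1.511 = 0.061.
Precision τ = 1/σ² = 1/0.06095² = 269.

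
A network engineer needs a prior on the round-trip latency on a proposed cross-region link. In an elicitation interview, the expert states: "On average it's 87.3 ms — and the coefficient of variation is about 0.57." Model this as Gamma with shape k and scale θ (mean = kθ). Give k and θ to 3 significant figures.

k ≈ 3.08, θ ≈ 28.4

For Gamma(k, scale θ): mean = kθ, variance = kθ², so CV = 1/√k.
CV = 0.57, hence k = 1/CV² = 3.08.
Then θ = mean/k = 87.3/3.08 = 28.4.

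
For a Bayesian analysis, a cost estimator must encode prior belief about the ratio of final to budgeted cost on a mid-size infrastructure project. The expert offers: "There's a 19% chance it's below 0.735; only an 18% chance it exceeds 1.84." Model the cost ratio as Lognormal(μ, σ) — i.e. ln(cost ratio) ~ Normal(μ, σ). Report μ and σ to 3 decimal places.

μ ≈ 0.141, σ ≈ 0.512

If T ~ Lognormal(μ,σ) then ln T ~ Normal(μ,σ), so the p-quantile of ln T is μ + z_p·σ.
ln(0.735) = -0.3079 and ln(1.84) = 0.6098; z_{0.19} = -0.8779, z_{0.82} = 0.9154.
σ = (0.6098 − -0.3079)/(0.9154 − (-0.8779)) = 0.512.
μ = -0.3079 − (-0.8779)·0.512 = 0.141.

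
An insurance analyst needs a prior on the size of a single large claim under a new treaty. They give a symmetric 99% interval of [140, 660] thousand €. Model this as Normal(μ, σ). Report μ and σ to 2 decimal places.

A symmetric 99% interval runs μ ± z·σ with z = 2.576.
Half-width = 260, so σ = 260/2.576 = 100.94.
μ is the interval midpoint, 400.00.

μ = 400.00, σ = 100.94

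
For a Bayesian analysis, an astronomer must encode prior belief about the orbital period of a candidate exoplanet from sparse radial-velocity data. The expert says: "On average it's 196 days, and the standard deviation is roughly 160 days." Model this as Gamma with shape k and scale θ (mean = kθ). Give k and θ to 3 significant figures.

k ≈ 1.5, θ ≈ 131

For Gamma(k, scale θ): mean = kθ, variance = kθ², so CV = 1/√k.
CV = SD/mean = 160/196 = 0.8163, hence k = 1/CV² = 1.5.
Then θ = mean/k = 196/1.5 = 131.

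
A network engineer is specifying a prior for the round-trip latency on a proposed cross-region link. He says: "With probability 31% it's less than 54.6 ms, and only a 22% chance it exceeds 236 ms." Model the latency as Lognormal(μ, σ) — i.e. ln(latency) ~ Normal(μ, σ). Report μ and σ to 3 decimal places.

If T ~ Lognormal(μ,σ) then ln T ~ Normal(μ,σ), so the p-quantile of ln T is μ + z_p·σ.
ln(54.6) = 4 and ln(236) = 5.464; z_{0.31} = -0.4959, z_{0.78} = 0.7722.
σ = (5.464 − 4)/(0.7722 − (-0.4959)) = 1.154.
μ = 4 − (-0.4959)·1.154 = 4.572.

μ ≈ 4.572, σ ≈ 1.154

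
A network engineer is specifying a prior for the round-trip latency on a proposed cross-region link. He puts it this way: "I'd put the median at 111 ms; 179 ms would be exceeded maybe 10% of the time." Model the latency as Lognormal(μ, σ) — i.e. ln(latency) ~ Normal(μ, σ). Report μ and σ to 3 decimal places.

μ ≈ 4.710, σ ≈ 0.373

If T ~ Lognormal(μ,σ) then ln T ~ Normal(μ,σ), so the p-quantile of ln T is μ + z_p·σ.
ln(111) = 4.71 and ln(179) = 5.187; z_{0.5} = 0, z_{0.9} = 1.282.
σ = (5.187 − 4.71)/(1.282 − (0)) = 0.373.
μ = 4.71 − (0)·0.373 = 4.710.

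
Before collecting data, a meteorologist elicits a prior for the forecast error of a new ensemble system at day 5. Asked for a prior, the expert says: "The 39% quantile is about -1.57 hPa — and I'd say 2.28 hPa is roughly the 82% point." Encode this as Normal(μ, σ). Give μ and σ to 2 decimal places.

μ = -0.67, σ = 3.22

The p-quantile of Normal(μ,σ) is μ + z_p·σ, with z_{0.39} = -0.2793 and z_{0.82} = 0.9154.
Eliminate σ: μ = (z₂·x₁ − z₁·x₂)/(z₂ − z₁) = (0.9154·-1.57 − (-0.2793)·2.28)/1.195 = -0.67.
Then σ = (x₂ − x₁)/(z₂ − z₁) = (2.28 − -1.57)/1.195 = 3.22.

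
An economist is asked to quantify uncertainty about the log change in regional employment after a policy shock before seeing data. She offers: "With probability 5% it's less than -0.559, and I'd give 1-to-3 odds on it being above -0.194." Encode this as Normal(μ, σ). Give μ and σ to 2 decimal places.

For Normal(μ,σ), the p-quantile is μ + z_p·σ. Here z_{0.05} = -1.645, z_{0.75} = 0.6745.
So -0.559 = μ − 1.645σ and -0.194 = μ + 0.6745σ.
Subtracting: σ = (-0.194 − -0.559)/(0.6745 − (-1.645)) = 0.16.
Then μ = -0.559 − (-1.645)·0.16 = -0.30.

μ = -0.30, σ = 0.16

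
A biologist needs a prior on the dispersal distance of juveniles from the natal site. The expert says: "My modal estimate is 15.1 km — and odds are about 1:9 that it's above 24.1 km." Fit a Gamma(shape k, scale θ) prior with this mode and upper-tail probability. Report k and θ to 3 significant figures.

Gamma(k,θ) with k>1 has mode (k−1)θ, so θ = 15.1/(k−1).
Need P(X < 24.1) = 0.9 with θ tied to k this way. Start at k = 2, θ = 15.1: P(X<24.1) ≈ 0.474.
Too low — raise k to concentrate. Iterating converges to k ≈ 9.59.
Then θ = 15.1/(9.59−1) ≈ 1.76.

k ≈ 9.59, θ ≈ 1.76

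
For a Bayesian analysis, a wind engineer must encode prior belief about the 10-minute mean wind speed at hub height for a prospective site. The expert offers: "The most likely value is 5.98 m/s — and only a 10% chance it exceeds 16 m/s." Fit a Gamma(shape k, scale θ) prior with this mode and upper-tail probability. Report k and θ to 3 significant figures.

Gamma(k,θ) with k>1 has mode (k−1)θ, so θ = 5.98/(k−1).
Need P(X < 16) = 0.9 with θ tied to k this way. Start at k = 2, θ = 5.98: P(X<16) ≈ 0.747.
Too low — raise k to concentrate. Iterating converges to k ≈ 2.98.
Then θ = 5.98/(2.98−1) ≈ 3.02.

k ≈ 2.98, θ ≈ 3.02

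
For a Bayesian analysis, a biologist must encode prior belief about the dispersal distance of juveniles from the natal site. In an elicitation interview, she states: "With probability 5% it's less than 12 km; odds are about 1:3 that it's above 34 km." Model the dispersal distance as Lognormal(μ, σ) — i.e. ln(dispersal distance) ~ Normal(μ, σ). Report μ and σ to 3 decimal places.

If T ~ Lognormal(μ,σ) then ln T ~ Normal(μ,σ), so the p-quantile of ln T is μ + z_p·σ.
ln(12) = 2.485 and ln(34) = 3.526; z_{0.05} = -1.645, z_{0.75} = 0.6745.
σ = (3.526 − 2.485)/(0.6745 − (-1.645)) = 0.449.
μ = 2.485 − (-1.645)·0.449 = 3.223.

μ ≈ 3.223, σ ≈ 0.449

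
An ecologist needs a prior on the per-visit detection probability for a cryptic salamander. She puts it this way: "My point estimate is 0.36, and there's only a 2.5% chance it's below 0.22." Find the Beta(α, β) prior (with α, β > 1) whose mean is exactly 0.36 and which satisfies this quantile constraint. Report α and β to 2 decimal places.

α ≈ 14.26, β ≈ 25.35

With mean 0.36 fixed, write α = 0.36s, β = 0.64s where s = α+β.
Need P(θ < 0.22) = 0.025 under Beta(0.36s, 0.64s). Normal approximation: (q−m)/√(m(1−m)/s) ≈ z_{0.025} = -1.96, so s ≈ 0.36·0.64·(-1.96)²/(0.22−0.36)² = 45.2.
At s = 45.2: P(θ<0.22) ≈ 0.018. Adjusting to match 0.025 gives s ≈ 39.61.
So α = 0.36·39.61 ≈ 14.26, β = 0.64·39.61 ≈ 25.35.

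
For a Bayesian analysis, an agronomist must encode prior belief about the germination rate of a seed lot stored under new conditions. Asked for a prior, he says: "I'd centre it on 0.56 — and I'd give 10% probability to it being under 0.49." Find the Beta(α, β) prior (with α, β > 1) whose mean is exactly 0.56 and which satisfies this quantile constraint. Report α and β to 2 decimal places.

With mean 0.56 fixed, write α = 0.56s, β = 0.44s where s = α+β.
Need P(θ < 0.49) = 0.1 under Beta(0.56s, 0.44s). Normal approximation: (q−m)/√(m(1−m)/s) ≈ z_{0.1} = -1.28, so s ≈ 0.56·0.44·(-1.28)²/(0.49−0.56)² = 82.6.
At s = 82.6: P(θ<0.49) ≈ 0.101. Adjusting to match 0.1 gives s ≈ 82.99.
So α = 0.56·82.99 ≈ 46.48, β = 0.44·82.99 ≈ 36.52.

α ≈ 46.48, β ≈ 36.52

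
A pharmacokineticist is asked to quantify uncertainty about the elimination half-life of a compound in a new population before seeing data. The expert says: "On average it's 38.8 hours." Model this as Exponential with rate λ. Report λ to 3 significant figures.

λ ≈ 0.0258

Exponential mean = 1/λ, so λ = 1/38.8 = 0.0258.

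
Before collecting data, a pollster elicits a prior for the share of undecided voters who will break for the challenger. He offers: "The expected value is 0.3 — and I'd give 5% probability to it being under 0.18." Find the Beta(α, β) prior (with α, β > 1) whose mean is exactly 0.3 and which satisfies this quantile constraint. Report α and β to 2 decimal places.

With mean 0.3 fixed, write α = 0.3s, β = 0.7s where s = α+β.
Need P(θ < 0.18) = 0.05 under Beta(0.3s, 0.7s). Normal approximation: (q−m)/√(m(1−m)/s) ≈ z_{0.05} = -1.64, so s ≈ 0.3·0.7·(-1.64)²/(0.18−0.3)² = 39.5.
At s = 39.5: P(θ<0.18) ≈ 0.038. Adjusting to match 0.05 gives s ≈ 34.32.
So α = 0.3·34.32 ≈ 10.30, β = 0.7·34.32 ≈ 24.02.

α ≈ 10.30, β ≈ 24.02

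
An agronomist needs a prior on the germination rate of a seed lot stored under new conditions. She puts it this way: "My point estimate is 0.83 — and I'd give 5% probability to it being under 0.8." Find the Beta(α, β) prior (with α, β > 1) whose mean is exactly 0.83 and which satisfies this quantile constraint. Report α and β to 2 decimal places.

With mean 0.83 fixed, write α = 0.83s, β = 0.17s where s = α+β.
Need P(θ < 0.8) = 0.05 under Beta(0.83s, 0.17s). Normal approximation: (q−m)/√(m(1−m)/s) ≈ z_{0.05} = -1.64, so s ≈ 0.83·0.17·(-1.64)²/(0.8−0.83)² = 424.2.
At s = 424.2: P(θ<0.8) ≈ 0.054. Adjusting to match 0.05 gives s ≈ 447.35.
So α = 0.83·447.35 ≈ 371.30, β = 0.17·447.35 ≈ 76.05.

α ≈ 371.30, β ≈ 76.05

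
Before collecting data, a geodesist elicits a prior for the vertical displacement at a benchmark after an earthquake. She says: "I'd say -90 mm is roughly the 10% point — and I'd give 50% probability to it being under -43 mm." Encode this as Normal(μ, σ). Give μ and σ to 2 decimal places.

For Normal(μ,σ), the p-quantile is μ + z_p·σ. Here z_{0.1} = -1.282, z_{0.5} = 0.
So -90 = μ − 1.282σ and -43 = μ + 0σ.
Subtracting: σ = (-43 − -90)/(0 − (-1.282)) = 36.67.
Then μ = -90 − (-1.282)·36.67 = -43.00.

μ = -43.00, σ = 36.67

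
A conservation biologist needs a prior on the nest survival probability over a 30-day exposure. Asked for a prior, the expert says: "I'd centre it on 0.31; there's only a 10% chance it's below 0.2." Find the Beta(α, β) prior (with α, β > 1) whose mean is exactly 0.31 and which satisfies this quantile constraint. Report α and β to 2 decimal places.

With mean 0.31 fixed, write α = 0.31s, β = 0.69s where s = α+β.
Need P(θ < 0.2) = 0.1 under Beta(0.31s, 0.69s). Normal approximation: (q−m)/√(m(1−m)/s) ≈ z_{0.1} = -1.28, so s ≈ 0.31·0.69·(-1.28)²/(0.2−0.31)² = 29.0.
At s = 29.0: P(θ<0.2) ≈ 0.091. Adjusting to match 0.1 gives s ≈ 26.88.
So α = 0.31·26.88 ≈ 8.33, β = 0.69·26.88 ≈ 18.54.

α ≈ 8.33, β ≈ 18.54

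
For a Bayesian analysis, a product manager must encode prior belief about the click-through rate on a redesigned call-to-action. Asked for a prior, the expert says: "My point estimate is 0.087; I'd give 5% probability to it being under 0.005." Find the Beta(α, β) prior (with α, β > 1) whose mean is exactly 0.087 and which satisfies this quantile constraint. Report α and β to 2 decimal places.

With mean 0.087 fixed, write α = 0.087s, β = 0.913s where s = α+β.
Need P(θ < 0.005) = 0.05 under Beta(0.087s, 0.913s). Normal approximation: (q−m)/√(m(1−m)/s) ≈ z_{0.05} = -1.64, so s ≈ 0.087·0.913·(-1.64)²/(0.005−0.087)² = 32.0.
At s = 32.0: P(θ<0.005) ≈ 0.001. Adjusting to match 0.05 gives s ≈ 11.61.
So α = 0.087·11.61 ≈ 1.01, β = 0.913·11.61 ≈ 10.60.

α ≈ 1.01, β ≈ 10.60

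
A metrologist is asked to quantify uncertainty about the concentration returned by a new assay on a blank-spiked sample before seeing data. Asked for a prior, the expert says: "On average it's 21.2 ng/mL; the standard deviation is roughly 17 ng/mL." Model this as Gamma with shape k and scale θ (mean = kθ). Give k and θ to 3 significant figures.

For Gamma(k, scale θ): mean = kθ, variance = kθ², so CV = 1/√k.
CV = SD/mean = 17/21.2 = 0.8019, hence k = 1/CV² = 1.56.
Then θ = mean/k = 21.2/1.56 = 13.6.

k ≈ 1.56, θ ≈ 13.6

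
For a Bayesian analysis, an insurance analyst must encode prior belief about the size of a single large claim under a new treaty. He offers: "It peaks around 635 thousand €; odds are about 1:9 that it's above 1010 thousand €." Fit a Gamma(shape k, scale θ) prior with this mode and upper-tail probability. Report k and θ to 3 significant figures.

k ≈ 9.72, θ ≈ 72.9

Gamma(k,θ) with k>1 has mode (k−1)θ, so θ = 635/(k−1).
Need P(X < 1010) = 0.9 with θ tied to k this way. Start at k = 2, θ = 635: P(X<1010) ≈ 0.472.
Too low — raise k to concentrate. Iterating converges to k ≈ 9.72.
Then θ = 635/(9.72−1) ≈ 72.9.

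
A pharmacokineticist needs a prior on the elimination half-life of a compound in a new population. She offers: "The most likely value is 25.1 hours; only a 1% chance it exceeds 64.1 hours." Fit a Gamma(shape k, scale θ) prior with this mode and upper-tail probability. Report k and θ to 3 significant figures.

Gamma(k,θ) with k>1 has mode (k−1)θ, so θ = 25.1/(k−1).
Need P(X < 64.1) = 0.99 with θ tied to k this way. Start at k = 2, θ = 25.1: P(X<64.1) ≈ 0.724.
Too low — raise k to concentrate. Iterating converges to k ≈ 6.31.
Then θ = 25.1/(6.31−1) ≈ 4.72.

k ≈ 6.31, θ ≈ 4.72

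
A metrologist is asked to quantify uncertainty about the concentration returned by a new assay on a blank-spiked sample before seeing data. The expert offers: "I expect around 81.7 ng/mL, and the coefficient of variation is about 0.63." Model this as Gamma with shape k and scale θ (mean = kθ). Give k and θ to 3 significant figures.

For Gamma(k, scale θ): mean = kθ, variance = kθ², so CV = 1/√k.
CV = 0.63, hence k = 1/CV² = 2.52.
Then θ = mean/k = 81.7/2.52 = 32.4.

k ≈ 2.52, θ ≈ 32.4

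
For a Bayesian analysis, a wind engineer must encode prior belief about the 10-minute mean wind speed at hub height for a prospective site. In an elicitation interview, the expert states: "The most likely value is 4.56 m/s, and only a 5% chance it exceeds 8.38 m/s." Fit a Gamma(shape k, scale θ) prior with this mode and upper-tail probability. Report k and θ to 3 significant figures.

k ≈ 8.52, θ ≈ 0.606

Gamma(k,θ) with k>1 has mode (k−1)θ, so θ = 4.56/(k−1).
Need P(X < 8.38) = 0.95 with θ tied to k this way. Start at k = 2, θ = 4.56: P(X<8.38) ≈ 0.548.
Too low — raise k to concentrate. Iterating converges to k ≈ 8.52.
Then θ = 4.56/(8.52−1) ≈ 0.606.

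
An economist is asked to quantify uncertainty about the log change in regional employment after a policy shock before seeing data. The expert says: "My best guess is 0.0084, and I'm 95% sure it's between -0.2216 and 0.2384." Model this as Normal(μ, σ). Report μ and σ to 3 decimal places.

μ = 0.008, σ = 0.117

A symmetric 95% interval runs μ ± z·σ with z = 1.96.
Half-width = 0.23, so σ = 0.23/1.96 = 0.117.
μ is the stated best guess, 0.008.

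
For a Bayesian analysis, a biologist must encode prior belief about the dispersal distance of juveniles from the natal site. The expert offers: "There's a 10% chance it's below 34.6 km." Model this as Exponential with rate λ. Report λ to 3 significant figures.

P(T < 34.6) = 1 − e^(−λ·34.6) = 0.1, so λ = −ln(1−0.1)/34.6 = −ln(0.9)/34.6 = 0.00305.

λ ≈ 0.00305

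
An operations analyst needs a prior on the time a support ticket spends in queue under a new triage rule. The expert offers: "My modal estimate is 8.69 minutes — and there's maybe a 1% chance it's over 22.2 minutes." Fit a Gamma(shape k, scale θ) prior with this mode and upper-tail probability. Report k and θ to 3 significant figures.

k ≈ 6.31, θ ≈ 1.64

Gamma(k,θ) with k>1 has mode (k−1)θ, so θ = 8.69/(k−1).
Need P(X < 22.2) = 0.99 with θ tied to k this way. Start at k = 2, θ = 8.69: P(X<22.2) ≈ 0.724.
Too low — raise k to concentrate. Iterating converges to k ≈ 6.31.
Then θ = 8.69/(6.31−1) ≈ 1.64.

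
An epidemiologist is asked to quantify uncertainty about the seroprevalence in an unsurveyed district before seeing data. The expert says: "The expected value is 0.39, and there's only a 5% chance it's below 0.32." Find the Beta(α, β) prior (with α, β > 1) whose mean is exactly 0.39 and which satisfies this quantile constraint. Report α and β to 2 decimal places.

With mean 0.39 fixed, write α = 0.39s, β = 0.61s where s = α+β.
Need P(θ < 0.32) = 0.05 under Beta(0.39s, 0.61s). Normal approximation: (q−m)/√(m(1−m)/s) ≈ z_{0.05} = -1.64, so s ≈ 0.39·0.61·(-1.64)²/(0.32−0.39)² = 131.4.
At s = 131.4: P(θ<0.32) ≈ 0.047. Adjusting to match 0.05 gives s ≈ 126.81.
So α = 0.39·126.81 ≈ 49.46, β = 0.61·126.81 ≈ 77.35.

α ≈ 49.46, β ≈ 77.35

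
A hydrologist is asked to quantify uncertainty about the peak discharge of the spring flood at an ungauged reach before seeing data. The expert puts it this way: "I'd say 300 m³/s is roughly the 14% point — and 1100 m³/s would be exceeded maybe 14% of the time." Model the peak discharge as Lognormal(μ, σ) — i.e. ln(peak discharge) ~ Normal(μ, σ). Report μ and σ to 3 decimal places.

If T ~ Lognormal(μ,σ) then ln T ~ Normal(μ,σ), so the p-quantile of ln T is μ + z_p·σ.
ln(300) = 5.704 and ln(1100) = 7.003; z_{0.14} = -1.08, z_{0.86} = 1.08.
σ = (7.003 − 5.704)/(1.08 − (-1.08)) = 0.601.
μ = 5.704 − (-1.08)·0.601 = 6.353.

μ ≈ 6.353, σ ≈ 0.601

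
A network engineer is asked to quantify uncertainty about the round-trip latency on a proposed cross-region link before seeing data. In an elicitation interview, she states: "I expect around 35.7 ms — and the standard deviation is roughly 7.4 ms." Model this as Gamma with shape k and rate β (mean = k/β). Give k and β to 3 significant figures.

For Gamma(k, rate β): mean = k/β, variance = k/β², so CV = 1/√k.
CV = SD/mean = 7.4/35.7 = 0.2073, hence k = 1/CV² = 23.3.
Then β = k/mean = 23.3/35.7 = 0.652.

k ≈ 23.3, β ≈ 0.652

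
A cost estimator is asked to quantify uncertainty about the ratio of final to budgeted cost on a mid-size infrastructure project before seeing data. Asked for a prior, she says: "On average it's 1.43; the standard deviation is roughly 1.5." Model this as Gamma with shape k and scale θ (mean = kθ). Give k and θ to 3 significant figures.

k ≈ 0.909, θ ≈ 1.57

For Gamma(k, scale θ): mean = kθ, variance = kθ², so CV = 1/√k.
CV = SD/mean = 1.5/1.43 = 1.049, hence k = 1/CV² = 0.909.
Then θ = mean/k = 1.43/0.909 = 1.57.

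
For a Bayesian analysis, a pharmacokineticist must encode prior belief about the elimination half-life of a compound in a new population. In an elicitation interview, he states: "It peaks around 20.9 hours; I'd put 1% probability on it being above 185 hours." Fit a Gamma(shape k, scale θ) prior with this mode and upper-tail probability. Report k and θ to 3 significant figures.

k ≈ 1.68, θ ≈ 30.7

Gamma(k,θ) with k>1 has mode (k−1)θ, so θ = 20.9/(k−1).
Need P(X < 185) = 0.99 with θ tied to k this way. Start at k = 2, θ = 20.9: P(X<185) ≈ 0.999.
Too high — lower k to spread out. Iterating converges to k ≈ 1.68.
Then θ = 20.9/(1.68−1) ≈ 30.7.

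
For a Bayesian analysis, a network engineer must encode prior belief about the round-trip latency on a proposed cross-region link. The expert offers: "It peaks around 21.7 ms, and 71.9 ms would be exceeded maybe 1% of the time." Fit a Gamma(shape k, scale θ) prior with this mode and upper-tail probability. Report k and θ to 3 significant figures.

k ≈ 4.06, θ ≈ 7.09

Gamma(k,θ) with k>1 has mode (k−1)θ, so θ = 21.7/(k−1).
Need P(X < 71.9) = 0.99 with θ tied to k this way. Start at k = 2, θ = 21.7: P(X<71.9) ≈ 0.843.
Too low — raise k to concentrate. Iterating converges to k ≈ 4.06.
Then θ = 21.7/(4.06−1) ≈ 7.09.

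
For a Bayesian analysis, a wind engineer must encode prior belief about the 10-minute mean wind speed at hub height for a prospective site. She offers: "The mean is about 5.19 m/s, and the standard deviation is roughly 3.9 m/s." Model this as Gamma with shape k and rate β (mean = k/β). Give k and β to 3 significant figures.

For Gamma(k, rate β): mean = k/β, variance = k/β², so CV = 1/√k.
CV = SD/mean = 3.9/5.19 = 0.7514, hence k = 1/CV² = 1.77.
Then β = k/mean = 1.77/5.19 = 0.341.

k ≈ 1.77, β ≈ 0.341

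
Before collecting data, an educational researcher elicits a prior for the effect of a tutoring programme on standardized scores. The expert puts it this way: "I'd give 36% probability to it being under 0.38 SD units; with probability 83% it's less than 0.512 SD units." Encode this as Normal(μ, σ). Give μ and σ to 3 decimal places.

For Normal(μ,σ), the p-quantile is μ + z_p·σ. Here z_{0.36} = -0.3585, z_{0.83} = 0.9542.
So 0.38 = μ − 0.3585σ and 0.512 = μ + 0.9542σ.
Subtracting: σ = (0.512 − 0.38)/(0.9542 − (-0.3585)) = 0.101.
Then μ = 0.38 − (-0.3585)·0.101 = 0.416.

μ = 0.416, σ = 0.101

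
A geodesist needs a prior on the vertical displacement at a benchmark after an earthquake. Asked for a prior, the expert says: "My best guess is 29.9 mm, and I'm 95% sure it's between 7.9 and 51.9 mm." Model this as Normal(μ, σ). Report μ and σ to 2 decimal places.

A symmetric 95% interval runs μ ± z·σ with z = 1.96.
Half-width = 22, so σ = 22/1.96 = 11.22.
μ is the stated best guess, 29.90.

μ = 29.90, σ = 11.22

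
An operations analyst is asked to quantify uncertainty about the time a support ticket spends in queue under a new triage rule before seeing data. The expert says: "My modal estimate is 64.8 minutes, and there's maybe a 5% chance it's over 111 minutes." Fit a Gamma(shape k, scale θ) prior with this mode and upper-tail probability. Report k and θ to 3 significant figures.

k ≈ 10.6, θ ≈ 6.72

Gamma(k,θ) with k>1 has mode (k−1)θ, so θ = 64.8/(k−1).
Need P(X < 111) = 0.95 with θ tied to k this way. Start at k = 2, θ = 64.8: P(X<111) ≈ 0.511.
Too low — raise k to concentrate. Iterating converges to k ≈ 10.6.
Then θ = 64.8/(10.6−1) ≈ 6.72.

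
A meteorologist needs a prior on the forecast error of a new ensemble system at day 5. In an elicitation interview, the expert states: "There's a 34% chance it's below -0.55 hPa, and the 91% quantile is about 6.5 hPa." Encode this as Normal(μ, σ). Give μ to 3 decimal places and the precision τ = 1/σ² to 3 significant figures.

μ = 1.109, τ = 0.0618

The p-quantile of Normal(μ,σ) is μ + z_p·σ, with z_{0.34} = -0.4125 and z_{0.91} = 1.341.
Eliminate σ: μ = (z₂·x₁ − z₁·x₂)/(z₂ − z₁) = (1.341·-0.55 − (-0.4125)·6.5)/1.753 = 1.109.
Then σ = (x₂ − x₁)/(z₂ − z₁) = (6.5 − -0.55)/1.753 = 4.021.
Precision τ = 1/σ² = 1/4.021² = 0.0618.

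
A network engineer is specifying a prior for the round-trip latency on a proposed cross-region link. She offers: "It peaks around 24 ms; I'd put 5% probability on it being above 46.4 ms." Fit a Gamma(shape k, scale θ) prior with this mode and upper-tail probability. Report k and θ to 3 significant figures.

Gamma(k,θ) with k>1 has mode (k−1)θ, so θ = 24/(k−1).
Need P(X < 46.4) = 0.95 with θ tied to k this way. Start at k = 2, θ = 24: P(X<46.4) ≈ 0.576.
Too low — raise k to concentrate. Iterating converges to k ≈ 7.39.
Then θ = 24/(7.39−1) ≈ 3.76.

k ≈ 7.39, θ ≈ 3.76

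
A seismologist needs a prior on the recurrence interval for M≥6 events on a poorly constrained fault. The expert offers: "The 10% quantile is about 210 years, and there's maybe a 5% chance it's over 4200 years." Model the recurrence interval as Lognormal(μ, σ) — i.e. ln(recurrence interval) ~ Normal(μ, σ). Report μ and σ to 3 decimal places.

μ ≈ 6.659, σ ≈ 1.024

If T ~ Lognormal(μ,σ) then ln T ~ Normal(μ,σ), so the p-quantile of ln T is μ + z_p·σ.
ln(210) = 5.347 and ln(4200) = 8.343; z_{0.1} = -1.282, z_{0.95} = 1.645.
σ = (8.343 − 5.347)/(1.645 − (-1.282)) = 1.024.
μ = 5.347 − (-1.282)·1.024 = 6.659.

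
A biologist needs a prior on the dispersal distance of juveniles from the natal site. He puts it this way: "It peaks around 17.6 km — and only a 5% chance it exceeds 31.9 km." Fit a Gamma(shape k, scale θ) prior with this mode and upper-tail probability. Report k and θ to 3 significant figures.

k ≈ 8.88, θ ≈ 2.23

Gamma(k,θ) with k>1 has mode (k−1)θ, so θ = 17.6/(k−1).
Need P(X < 31.9) = 0.95 with θ tied to k this way. Start at k = 2, θ = 17.6: P(X<31.9) ≈ 0.541.
Too low — raise k to concentrate. Iterating converges to k ≈ 8.88.
Then θ = 17.6/(8.88−1) ≈ 2.23.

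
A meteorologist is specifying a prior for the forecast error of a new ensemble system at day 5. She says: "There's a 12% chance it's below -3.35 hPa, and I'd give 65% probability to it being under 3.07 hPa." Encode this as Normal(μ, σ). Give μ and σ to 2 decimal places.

μ = 1.48, σ = 4.11

For Normal(μ,σ), the p-quantile is μ + z_p·σ. Here z_{0.12} = -1.175, z_{0.65} = 0.3853.
So -3.35 = μ − 1.175σ and 3.07 = μ + 0.3853σ.
Subtracting: σ = (3.07 − -3.35)/(0.3853 − (-1.175)) = 4.11.
Then μ = -3.35 − (-1.175)·4.11 = 1.48.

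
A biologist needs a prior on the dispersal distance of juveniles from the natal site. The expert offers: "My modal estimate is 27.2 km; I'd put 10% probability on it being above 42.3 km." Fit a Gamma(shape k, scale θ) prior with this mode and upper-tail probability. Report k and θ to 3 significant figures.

Gamma(k,θ) with k>1 has mode (k−1)θ, so θ = 27.2/(k−1).
Need P(X < 42.3) = 0.9 with θ tied to k this way. Start at k = 2, θ = 27.2: P(X<42.3) ≈ 0.460.
Too low — raise k to concentrate. Iterating converges to k ≈ 10.6.
Then θ = 27.2/(10.6−1) ≈ 2.83.

k ≈ 10.6, θ ≈ 2.83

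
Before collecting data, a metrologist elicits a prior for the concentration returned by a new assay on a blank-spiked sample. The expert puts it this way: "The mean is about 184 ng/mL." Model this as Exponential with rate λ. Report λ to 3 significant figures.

Exponential mean = 1/λ, so λ = 1/184.0 = 0.00543.

λ ≈ 0.00543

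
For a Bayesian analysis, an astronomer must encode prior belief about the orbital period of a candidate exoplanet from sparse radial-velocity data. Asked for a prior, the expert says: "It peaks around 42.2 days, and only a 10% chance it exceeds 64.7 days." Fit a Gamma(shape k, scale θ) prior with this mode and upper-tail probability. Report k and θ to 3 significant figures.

k ≈ 11.2, θ ≈ 4.13

Gamma(k,θ) with k>1 has mode (k−1)θ, so θ = 42.2/(k−1).
Need P(X < 64.7) = 0.9 with θ tied to k this way. Start at k = 2, θ = 42.2: P(X<64.7) ≈ 0.453.
Too low — raise k to concentrate. Iterating converges to k ≈ 11.2.
Then θ = 42.2/(11.2−1) ≈ 4.13.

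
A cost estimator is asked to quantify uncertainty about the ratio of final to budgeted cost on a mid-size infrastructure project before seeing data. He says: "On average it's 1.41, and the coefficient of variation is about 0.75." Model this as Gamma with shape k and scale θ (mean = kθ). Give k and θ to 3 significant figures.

k ≈ 1.78, θ ≈ 0.793

For Gamma(k, scale θ): mean = kθ, variance = kθ², so CV = 1/√k.
CV = 0.75, hence k = 1/CV² = 1.78.
Then θ = mean/k = 1.41/1.78 = 0.793.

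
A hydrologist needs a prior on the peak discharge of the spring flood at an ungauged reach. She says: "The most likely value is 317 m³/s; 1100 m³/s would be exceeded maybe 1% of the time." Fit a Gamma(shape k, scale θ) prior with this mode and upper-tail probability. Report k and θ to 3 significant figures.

k ≈ 3.8, θ ≈ 113

Gamma(k,θ) with k>1 has mode (k−1)θ, so θ = 317/(k−1).
Need P(X < 1100) = 0.99 with θ tied to k this way. Start at k = 2, θ = 317: P(X<1100) ≈ 0.861.
Too low — raise k to concentrate. Iterating converges to k ≈ 3.8.
Then θ = 317/(3.8−1) ≈ 113.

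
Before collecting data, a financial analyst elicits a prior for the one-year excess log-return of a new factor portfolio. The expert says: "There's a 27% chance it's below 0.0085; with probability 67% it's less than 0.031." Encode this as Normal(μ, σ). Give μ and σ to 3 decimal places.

For Normal(μ,σ), the p-quantile is μ + z_p·σ. Here z_{0.27} = -0.6128, z_{0.67} = 0.4399.
So 0.0085 = μ − 0.6128σ and 0.031 = μ + 0.4399σ.
Subtracting: σ = (0.031 − 0.0085)/(0.4399 − (-0.6128)) = 0.021.
Then μ = 0.0085 − (-0.6128)·0.021 = 0.022.

μ = 0.022, σ = 0.021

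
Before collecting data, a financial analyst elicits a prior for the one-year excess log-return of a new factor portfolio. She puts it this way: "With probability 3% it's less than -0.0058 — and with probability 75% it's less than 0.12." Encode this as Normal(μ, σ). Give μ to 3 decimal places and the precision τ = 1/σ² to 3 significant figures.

μ = 0.087, τ = 413

The p-quantile of Normal(μ,σ) is μ + z_p·σ, with z_{0.03} = -1.881 and z_{0.75} = 0.6745.
Eliminate σ: μ = (z₂·x₁ − z₁·x₂)/(z₂ − z₁) = (0.6745·-0.0058 − (-1.881)·0.12)/2.555 = 0.087.
Then σ = (x₂ − x₁)/(z₂ − z₁) = (0.12 − -0.0058)/2.555 = 0.049.
Precision τ = 1/σ² = 1/0.04923² = 413.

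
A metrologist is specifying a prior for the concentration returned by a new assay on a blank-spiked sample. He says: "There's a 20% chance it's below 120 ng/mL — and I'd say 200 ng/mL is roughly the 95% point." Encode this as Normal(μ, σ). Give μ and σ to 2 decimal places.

μ = 147.08, σ = 32.17

For Normal(μ,σ), the p-quantile is μ + z_p·σ. Here z_{0.2} = -0.8416, z_{0.95} = 1.645.
So 120 = μ − 0.8416σ and 200 = μ + 1.645σ.
Subtracting: σ = (200 − 120)/(1.645 − (-0.8416)) = 32.17.
Then μ = 120 − (-0.8416)·32.17 = 147.08.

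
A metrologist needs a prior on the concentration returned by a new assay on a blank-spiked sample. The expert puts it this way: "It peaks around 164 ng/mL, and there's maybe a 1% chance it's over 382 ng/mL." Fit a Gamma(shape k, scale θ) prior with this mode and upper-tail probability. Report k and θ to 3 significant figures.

k ≈ 7.66, θ ≈ 24.6

Gamma(k,θ) with k>1 has mode (k−1)θ, so θ = 164/(k−1).
Need P(X < 382) = 0.99 with θ tied to k this way. Start at k = 2, θ = 164: P(X<382) ≈ 0.676.
Too low — raise k to concentrate. Iterating converges to k ≈ 7.66.
Then θ = 164/(7.66−1) ≈ 24.6.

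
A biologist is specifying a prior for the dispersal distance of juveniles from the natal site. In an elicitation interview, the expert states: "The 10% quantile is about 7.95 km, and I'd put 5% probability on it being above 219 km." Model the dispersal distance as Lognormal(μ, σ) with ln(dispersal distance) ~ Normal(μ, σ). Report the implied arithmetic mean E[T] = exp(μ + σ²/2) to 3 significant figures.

If T ~ Lognormal(μ,σ) then ln T ~ Normal(μ,σ), so the p-quantile of ln T is μ + z_p·σ.
ln(7.95) = 2.073 and ln(219) = 5.389; z_{0.1} = -1.282, z_{0.95} = 1.645.
σ = (5.389 − 2.073)/(1.645 − (-1.282)) = 1.133.
μ = 2.073 − (-1.282)·1.133 = 3.525.
E[T] = exp(μ + σ²/2) = exp(3.525 + 0.6420) = 64.5 km.

E[T] ≈ 64.5 km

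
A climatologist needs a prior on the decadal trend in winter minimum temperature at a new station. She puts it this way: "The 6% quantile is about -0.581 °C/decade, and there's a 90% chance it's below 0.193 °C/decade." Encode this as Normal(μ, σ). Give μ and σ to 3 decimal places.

For Normal(μ,σ), the p-quantile is μ + z_p·σ. Here z_{0.06} = -1.555, z_{0.9} = 1.282.
So -0.581 = μ − 1.555σ and 0.193 = μ + 1.282σ.
Subtracting: σ = (0.193 − -0.581)/(1.282 − (-1.555)) = 0.273.
Then μ = -0.581 − (-1.555)·0.273 = -0.157.

μ = -0.157, σ = 0.273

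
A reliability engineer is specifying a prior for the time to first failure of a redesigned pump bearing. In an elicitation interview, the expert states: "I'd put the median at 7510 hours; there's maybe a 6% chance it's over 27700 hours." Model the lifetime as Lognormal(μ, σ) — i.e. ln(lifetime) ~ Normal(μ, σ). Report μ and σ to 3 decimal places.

If T ~ Lognormal(μ,σ) then ln T ~ Normal(μ,σ), so the p-quantile of ln T is μ + z_p·σ.
ln(7510) = 8.924 and ln(27700) = 10.23; z_{0.5} = 0, z_{0.94} = 1.555.
σ = (10.23 − 8.924)/(1.555 − (0)) = 0.839.
μ = 8.924 − (0)·0.839 = 8.924.

μ ≈ 8.924, σ ≈ 0.839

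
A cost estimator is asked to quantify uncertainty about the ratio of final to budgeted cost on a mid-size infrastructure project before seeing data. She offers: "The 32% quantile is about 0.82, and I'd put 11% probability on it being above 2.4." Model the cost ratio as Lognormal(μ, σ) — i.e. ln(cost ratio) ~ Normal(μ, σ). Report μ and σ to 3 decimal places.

μ ≈ 0.098, σ ≈ 0.634

If T ~ Lognormal(μ,σ) then ln T ~ Normal(μ,σ), so the p-quantile of ln T is μ + z_p·σ.
ln(0.82) = -0.1985 and ln(2.4) = 0.8755; z_{0.32} = -0.4677, z_{0.89} = 1.227.
σ = (0.8755 − -0.1985)/(1.227 − (-0.4677)) = 0.634.
μ = -0.1985 − (-0.4677)·0.634 = 0.098.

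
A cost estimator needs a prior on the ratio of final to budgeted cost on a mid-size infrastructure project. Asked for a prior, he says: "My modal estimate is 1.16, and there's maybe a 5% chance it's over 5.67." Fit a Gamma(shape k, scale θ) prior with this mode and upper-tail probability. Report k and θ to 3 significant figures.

k ≈ 1.96, θ ≈ 1.21

Gamma(k,θ) with k>1 has mode (k−1)θ, so θ = 1.16/(k−1).
Need P(X < 5.67) = 0.95 with θ tied to k this way. Start at k = 2, θ = 1.16: P(X<5.67) ≈ 0.956.
Too high — lower k to spread out. Iterating converges to k ≈ 1.96.
Then θ = 1.16/(1.96−1) ≈ 1.21.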